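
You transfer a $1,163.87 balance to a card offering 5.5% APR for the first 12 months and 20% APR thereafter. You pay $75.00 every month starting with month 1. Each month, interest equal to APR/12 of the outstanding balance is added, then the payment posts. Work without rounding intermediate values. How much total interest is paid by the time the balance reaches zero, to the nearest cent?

Promo months 1–12 at r₀ = 5.5%/12 = 0.00458333; months 13+ at r₁ = 20%/12 = 0.0166667.
After month 12: iterate B ← B·(1+r₀) − $75.00 for 12 months → $306.48.
Then at r₁ with $75.00/mo: n₂ = −ln(1 − r₁·B/P)/ln(1+r₁) ≈ 4.27 → 5 more payments.
Total paid = 16·$75.00 + $20.18 = $1,220.18; interest = $1,220.18 − $1,163.87 = $56.31.

$56.31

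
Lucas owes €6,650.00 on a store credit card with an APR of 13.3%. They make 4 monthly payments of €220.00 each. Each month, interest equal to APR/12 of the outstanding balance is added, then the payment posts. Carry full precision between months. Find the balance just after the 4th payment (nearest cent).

€6,055.02

Monthly rate r = 13.3%/12 = 1.10833% = 0.0110833.
Each month: B ← B·(1+r) − €220.00.
Month 1: interest €73.70; balance after payment €6,503.70.
Month 2: interest €72.08; balance after payment €6,355.79.
Month 3: interest €70.44; balance after payment €6,206.23.
Month 4: interest €68.79; balance after payment €6,055.02.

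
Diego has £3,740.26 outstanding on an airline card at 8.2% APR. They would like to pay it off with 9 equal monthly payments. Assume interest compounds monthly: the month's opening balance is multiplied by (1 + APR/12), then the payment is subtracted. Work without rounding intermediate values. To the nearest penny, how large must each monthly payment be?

£429.91

Monthly rate r = 8.2%/12 = 0.683333% = 0.00683333.
Level-payment amortization: P = B₀·r / (1 − (1+r)^(−n)) = 3740.26·0.00683333 / (1 − 1.00683^(−9)).
Denominator 1 − (1+r)^(−9) = 0.0594503376.
P = 25.5584 / 0.0594503376 ≈ 429.91.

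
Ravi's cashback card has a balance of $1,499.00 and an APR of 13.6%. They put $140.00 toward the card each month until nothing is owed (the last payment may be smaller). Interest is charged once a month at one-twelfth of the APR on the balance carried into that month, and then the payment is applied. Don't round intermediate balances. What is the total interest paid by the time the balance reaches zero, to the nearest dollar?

Monthly rate r = 13.6%/12 = 1.13333% = 0.0113333.
Payoff takes n = ⌈−ln(1 − rB₀/P)/ln(1+r)⌉ = ⌈11.479⌉ = 12 payments; the last is $67.29.
Total paid = 11·$140.00 + $67.29 = $1,607.29.
Total interest = total paid − principal = $1,607.29 − $1,499.00 = $108.29.

$108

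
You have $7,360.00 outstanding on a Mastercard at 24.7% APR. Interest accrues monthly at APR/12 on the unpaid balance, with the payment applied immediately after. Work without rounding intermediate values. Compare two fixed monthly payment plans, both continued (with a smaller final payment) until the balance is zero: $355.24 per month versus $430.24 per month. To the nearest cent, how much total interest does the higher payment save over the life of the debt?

$527.06

Monthly rate r = 24.7%/12 = 2.05833% = 0.0205833.
At $355.24/mo: n = ⌈−ln(1 − rB₀/P)/ln(1+r)⌉ = 28 payments (last $102.01); total interest = total paid − $7,360.00 = $2,333.49.
At $430.24/mo: 22 payments (last $131.39); total interest $1,806.43.
Interest saved = $2,333.49 − $1,806.43 = $527.06.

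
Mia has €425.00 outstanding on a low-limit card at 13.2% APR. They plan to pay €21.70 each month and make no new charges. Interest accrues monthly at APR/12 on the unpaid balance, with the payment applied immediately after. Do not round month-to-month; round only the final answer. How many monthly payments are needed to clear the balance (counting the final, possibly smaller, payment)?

Monthly rate r = 13.2%/12 = 1.1% = 0.011.
Recurrence: B ← B·(1+r) − €21.70.
Month 1: interest €4.67; balance after payment €407.98.
Month 2: interest €4.49; balance after payment €390.76.
Closed form: n = −ln(1 − rB₀/P)/ln(1+r) = −ln(0.78456)/ln(1.011) ≈ 22.178, so the balance reaches zero during payment 23.

23 payments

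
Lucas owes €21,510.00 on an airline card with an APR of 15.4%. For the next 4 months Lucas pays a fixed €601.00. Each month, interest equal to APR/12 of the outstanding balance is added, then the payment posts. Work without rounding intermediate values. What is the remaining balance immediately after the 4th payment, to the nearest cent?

€20,184.94

Monthly rate r = 15.4%/12 = 1.28333% = 0.0128333.
Each month: B ← B·(1+r) − €601.00.
Month 1: interest €276.05; balance after payment €21,185.04.
Month 2: interest €271.87; balance after payment €20,855.92.
Month 3: interest €267.65; balance after payment €20,522.57.
Month 4: interest €263.37; balance after payment €20,184.94.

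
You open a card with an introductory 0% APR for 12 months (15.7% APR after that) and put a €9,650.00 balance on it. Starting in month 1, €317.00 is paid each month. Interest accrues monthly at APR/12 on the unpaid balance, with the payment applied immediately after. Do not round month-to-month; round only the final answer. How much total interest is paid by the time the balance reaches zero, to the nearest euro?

€888

Promo months 1–12 at r₀ = 0%/12 = 0; months 13+ at r₁ = 15.7%/12 = 0.0130833.
After month 12 (no interest yet): B = €9,650.00 − 12·€317.00 = €5,846.00.
Then at r₁ with €317.00/mo: n₂ = −ln(1 − r₁·B/P)/ln(1+r₁) ≈ 21.24 → 22 more payments.
Total paid = 33·€317.00 + €77.24 = €10,538.24; interest = €10,538.24 − €9,650.00 = €888.24.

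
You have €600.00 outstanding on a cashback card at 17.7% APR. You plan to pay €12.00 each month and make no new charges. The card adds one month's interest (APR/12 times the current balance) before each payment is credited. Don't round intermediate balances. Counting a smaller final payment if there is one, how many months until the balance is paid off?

92 payments

Monthly rate r = 17.7%/12 = 1.475% = 0.01475.
Recurrence: B ← B·(1+r) − €12.00.
Month 1: interest €8.85; balance after payment €596.85.
Month 2: interest €8.80; balance after payment €593.65.
Closed form: n = −ln(1 − rB₀/P)/ln(1+r) = −ln(0.2625)/ln(1.01475) ≈ 91.345, so the balance reaches zero during payment 92.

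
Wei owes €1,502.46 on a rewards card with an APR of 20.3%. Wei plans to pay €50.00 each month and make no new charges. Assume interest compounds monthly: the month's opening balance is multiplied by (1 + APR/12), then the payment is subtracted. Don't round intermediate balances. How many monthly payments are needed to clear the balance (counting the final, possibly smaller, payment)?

43 months

Monthly rate r = 20.3%/12 = 1.69167% = 0.0169167.
Recurrence: B ← B·(1+r) − €50.00.
Month 1: interest €25.42; balance after payment €1,477.88.
Month 2: interest €25.00; balance after payment €1,452.88.
Closed form: n = −ln(1 − rB₀/P)/ln(1+r) = −ln(0.49167)/ln(1.01692) ≈ 42.322, so the balance reaches zero during payment 43.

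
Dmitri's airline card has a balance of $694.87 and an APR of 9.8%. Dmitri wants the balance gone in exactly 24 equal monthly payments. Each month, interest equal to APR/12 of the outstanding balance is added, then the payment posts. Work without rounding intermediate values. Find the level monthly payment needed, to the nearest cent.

$32.00

Monthly rate r = 9.8%/12 = 0.816667% = 0.00816667.
Level-payment amortization: P = B₀·r / (1 − (1+r)^(−n)) = 694.87·0.00816667 / (1 − 1.00817^(−24)).
Denominator 1 − (1+r)^(−24) = 0.177333181.
P = 5.67477 / 0.177333181 ≈ 32.00.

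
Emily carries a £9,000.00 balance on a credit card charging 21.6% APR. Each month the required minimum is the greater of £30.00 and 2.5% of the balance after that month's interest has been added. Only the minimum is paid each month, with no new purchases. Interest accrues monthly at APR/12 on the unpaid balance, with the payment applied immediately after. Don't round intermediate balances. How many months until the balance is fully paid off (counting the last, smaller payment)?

341 months

Monthly rate r = 21.6%/12 = 1.8% = 0.018.
While 2.5% of the post-interest balance exceeds £30.00, each month B ← (B·(1+r))·(1 − 0.025), i.e. B shrinks by the factor (1+r)·0.975 = 0.99255.
This holds for months 1–272. Entering month 273 the balance is £1,177.32; 2.5% of the post-interest balance is now below £30.00, so the flat £30.00 minimum applies from here.
From month 273 a fixed £30.00 at rate r clears £1,177.32 in 69 more payments. Total: 272 + 69 = 341 months.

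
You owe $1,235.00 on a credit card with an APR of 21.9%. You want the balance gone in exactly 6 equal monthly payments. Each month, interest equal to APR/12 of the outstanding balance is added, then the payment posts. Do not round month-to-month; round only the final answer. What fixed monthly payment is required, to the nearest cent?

$219.18

Monthly rate r = 21.9%/12 = 1.825% = 0.01825.
Level-payment amortization: P = B₀·r / (1 − (1+r)^(−n)) = 1235.00·0.01825 / (1 − 1.01825^(−6)).
Denominator 1 − (1+r)^(−6) = 0.102832594.
P = 22.5388 / 0.102832594 ≈ 219.18.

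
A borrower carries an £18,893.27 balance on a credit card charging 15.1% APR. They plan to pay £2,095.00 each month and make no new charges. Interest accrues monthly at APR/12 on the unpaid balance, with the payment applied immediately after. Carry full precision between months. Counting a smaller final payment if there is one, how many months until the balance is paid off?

10 months

Monthly rate r = 15.1%/12 = 1.25833% = 0.0125833.
Recurrence: B ← B·(1+r) − £2,095.00.
Month 1: interest £237.74; balance after payment £17,036.01.
Month 2: interest £214.37; balance after payment £15,155.38.
Closed form: n = −ln(1 − rB₀/P)/ln(1+r) = −ln(0.88652)/ln(1.01258) ≈ 9.632, so the balance reaches zero during payment 10.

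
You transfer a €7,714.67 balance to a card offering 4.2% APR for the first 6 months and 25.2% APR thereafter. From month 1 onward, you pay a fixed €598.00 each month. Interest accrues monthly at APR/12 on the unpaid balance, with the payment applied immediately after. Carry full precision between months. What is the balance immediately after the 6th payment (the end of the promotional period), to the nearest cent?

Promo months 1–6 at r₀ = 4.2%/12 = 0.0035; months 7+ at r₁ = 25.2%/12 = 0.021.
After month 6: iterate B ← B·(1+r₀) − €598.00 for 6 months → €4,258.56.

€4,258.56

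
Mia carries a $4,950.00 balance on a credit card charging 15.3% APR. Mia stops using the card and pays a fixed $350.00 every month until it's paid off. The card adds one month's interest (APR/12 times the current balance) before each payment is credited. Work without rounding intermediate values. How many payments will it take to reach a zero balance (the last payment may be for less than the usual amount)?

Monthly rate r = 15.3%/12 = 1.275% = 0.01275.
Recurrence: B ← B·(1+r) − $350.00.
Month 1: interest $63.11; balance after payment $4,663.11.
Month 2: interest $59.45; balance after payment $4,372.57.
Closed form: n = −ln(1 − rB₀/P)/ln(1+r) = −ln(0.81968)/ln(1.01275) ≈ 15.695, so the balance reaches zero during payment 16.

16 months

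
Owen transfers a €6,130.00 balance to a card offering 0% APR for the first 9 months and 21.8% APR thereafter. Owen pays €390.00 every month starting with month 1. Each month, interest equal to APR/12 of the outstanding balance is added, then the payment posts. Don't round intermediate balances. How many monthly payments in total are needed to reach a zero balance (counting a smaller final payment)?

Promo months 1–9 at r₀ = 0%/12 = 0; months 10+ at r₁ = 21.8%/12 = 0.0181667.
After month 9 (no interest yet): B = €6,130.00 − 9·€390.00 = €2,620.00.
Then at r₁ with €390.00/mo: n₂ = −ln(1 − r₁·B/P)/ln(1+r₁) ≈ 7.23 → 8 more payments.

17 months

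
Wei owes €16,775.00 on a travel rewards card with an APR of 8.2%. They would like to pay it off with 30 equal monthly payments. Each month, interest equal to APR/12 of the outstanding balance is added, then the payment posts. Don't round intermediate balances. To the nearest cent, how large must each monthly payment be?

Monthly rate r = 8.2%/12 = 0.683333% = 0.00683333.
Level-payment amortization: P = B₀·r / (1 − (1+r)^(−n)) = 16775.00·0.00683333 / (1 − 1.00683^(−30)).
Denominator 1 − (1+r)^(−30) = 0.184784479.
P = 114.629 / 0.184784479 ≈ 620.34.

€620.34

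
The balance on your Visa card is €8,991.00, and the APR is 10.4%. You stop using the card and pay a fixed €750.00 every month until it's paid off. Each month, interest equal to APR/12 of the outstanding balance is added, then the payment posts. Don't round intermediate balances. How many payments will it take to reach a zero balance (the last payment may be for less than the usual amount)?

13 months

Monthly rate r = 10.4%/12 = 0.866667% = 0.00866667.
Recurrence: B ← B·(1+r) − €750.00.
Month 1: interest €77.92; balance after payment €8,318.92.
Month 2: interest €72.10; balance after payment €7,641.02.
Closed form: n = −ln(1 − rB₀/P)/ln(1+r) = −ln(0.8961)/ln(1.00867) ≈ 12.712, so the balance reaches zero during payment 13.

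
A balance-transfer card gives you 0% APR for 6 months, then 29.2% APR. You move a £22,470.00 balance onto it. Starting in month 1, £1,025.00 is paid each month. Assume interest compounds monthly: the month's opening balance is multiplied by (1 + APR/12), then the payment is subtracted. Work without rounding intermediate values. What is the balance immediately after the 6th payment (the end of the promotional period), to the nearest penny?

£16,320.00

Promo months 1–6 at r₀ = 0%/12 = 0; months 7+ at r₁ = 29.2%/12 = 0.0243333.
After month 6 (no interest yet): B = £22,470.00 − 6·£1,025.00 = £16,320.00.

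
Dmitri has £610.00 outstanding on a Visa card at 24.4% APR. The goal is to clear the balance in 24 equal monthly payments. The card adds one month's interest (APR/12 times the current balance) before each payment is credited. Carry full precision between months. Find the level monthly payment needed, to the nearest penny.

£32.37

Monthly rate r = 24.4%/12 = 2.03333% = 0.0203333.
Level-payment amortization: P = B₀·r / (1 − (1+r)^(−n)) = 610.00·0.0203333 / (1 − 1.02033^(−24)).
Denominator 1 − (1+r)^(−24) = 0.383134896.
P = 12.4033 / 0.383134896 ≈ 32.37.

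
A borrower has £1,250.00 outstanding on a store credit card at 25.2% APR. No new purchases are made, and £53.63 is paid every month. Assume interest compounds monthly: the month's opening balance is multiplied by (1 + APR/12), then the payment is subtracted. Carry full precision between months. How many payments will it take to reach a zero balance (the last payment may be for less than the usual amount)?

33 payments

Monthly rate r = 25.2%/12 = 2.1% = 0.021.
Recurrence: B ← B·(1+r) − £53.63.
Month 1: interest £26.25; balance after payment £1,222.62.
Month 2: interest £25.68; balance after payment £1,194.67.
Closed form: n = −ln(1 − rB₀/P)/ln(1+r) = −ln(0.51054)/ln(1.021) ≈ 32.349, so the balance reaches zero during payment 33.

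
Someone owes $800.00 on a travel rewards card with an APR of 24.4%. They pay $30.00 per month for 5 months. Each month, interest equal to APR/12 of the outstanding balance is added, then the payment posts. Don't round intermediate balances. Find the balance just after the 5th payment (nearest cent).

Monthly rate r = 24.4%/12 = 2.03333% = 0.0203333.
Each month: B ← B·(1+r) − $30.00.
Month 1: interest $16.27; balance after payment $786.27.
Month 2: interest $15.99; balance after payment $772.25.
Month 3: interest $15.70; balance after payment $757.96.
Month 4: interest $15.41; balance after payment $743.37.
Month 5: interest $15.12; balance after payment $728.48.

$728.48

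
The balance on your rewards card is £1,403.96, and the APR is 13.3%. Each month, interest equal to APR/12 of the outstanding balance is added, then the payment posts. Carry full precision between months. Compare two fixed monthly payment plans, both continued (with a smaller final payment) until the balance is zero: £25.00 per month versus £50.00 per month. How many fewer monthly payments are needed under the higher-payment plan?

Monthly rate r = 13.3%/12 = 1.10833% = 0.0110833.
At £25.00/mo: n = ⌈−ln(1 − rB₀/P)/ln(1+r)⌉ = 89 payments (last £9.13); total interest = total paid − £1,403.96 = £805.17.
At £50.00/mo: 34 payments (last £41.24); total interest £287.28.
Payments saved = 89 − 34 = 55.

55 fewer payments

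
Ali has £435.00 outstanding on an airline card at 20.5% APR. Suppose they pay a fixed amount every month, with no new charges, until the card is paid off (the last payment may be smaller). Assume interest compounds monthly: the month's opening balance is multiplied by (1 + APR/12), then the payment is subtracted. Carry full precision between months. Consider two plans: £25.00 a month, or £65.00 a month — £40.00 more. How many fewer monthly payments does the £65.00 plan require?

13 fewer payments

Monthly rate r = 20.5%/12 = 1.70833% = 0.0170833.
At £25.00/mo: n = ⌈−ln(1 − rB₀/P)/ln(1+r)⌉ = 21 payments (last £20.65); total interest = total paid − £435.00 = £85.65.
At £65.00/mo: 8 payments (last £10.95); total interest £30.95.
Payments saved = 21 − 8 = 13.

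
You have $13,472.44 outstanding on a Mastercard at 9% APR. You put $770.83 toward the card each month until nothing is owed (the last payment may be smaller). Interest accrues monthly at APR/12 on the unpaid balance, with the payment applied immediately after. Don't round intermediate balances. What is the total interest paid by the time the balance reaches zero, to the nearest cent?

Monthly rate r = 9%/12 = 0.75% = 0.0075.
Payoff takes n = ⌈−ln(1 − rB₀/P)/ln(1+r)⌉ = ⌈18.805⌉ = 19 payments; the last is $620.69.
Total paid = 18·$770.83 + $620.69 = $14,495.63.
Total interest = total paid − principal = $14,495.63 − $13,472.44 = $1,023.19.

$1,023.19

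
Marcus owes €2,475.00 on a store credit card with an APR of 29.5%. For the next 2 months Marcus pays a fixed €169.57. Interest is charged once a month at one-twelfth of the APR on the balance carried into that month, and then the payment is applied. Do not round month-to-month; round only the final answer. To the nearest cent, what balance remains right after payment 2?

€2,254.87

Monthly rate r = 29.5%/12 = 2.45833% = 0.0245833.
Each month: B ← B·(1+r) − €169.57.
Month 1: interest €60.84; balance after payment €2,366.27.
Month 2: interest €58.17; balance after payment €2,254.87.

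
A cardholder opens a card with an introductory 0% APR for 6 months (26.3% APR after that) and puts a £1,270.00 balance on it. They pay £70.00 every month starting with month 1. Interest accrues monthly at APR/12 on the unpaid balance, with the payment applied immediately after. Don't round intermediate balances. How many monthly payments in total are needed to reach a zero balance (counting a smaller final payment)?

Promo months 1–6 at r₀ = 0%/12 = 0; months 7+ at r₁ = 26.3%/12 = 0.0219167.
After month 6 (no interest yet): B = £1,270.00 − 6·£70.00 = £850.00.
Then at r₁ with £70.00/mo: n₂ = −ln(1 − r₁·B/P)/ln(1+r₁) ≈ 14.27 → 15 more payments.

21 payments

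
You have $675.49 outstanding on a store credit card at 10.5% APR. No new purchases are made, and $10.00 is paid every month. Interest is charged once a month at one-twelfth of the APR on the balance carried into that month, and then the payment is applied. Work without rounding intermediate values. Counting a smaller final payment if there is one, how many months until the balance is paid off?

103 payments

Monthly rate r = 10.5%/12 = 0.875% = 0.00875.
Recurrence: B ← B·(1+r) − $10.00.
Month 1: interest $5.91; balance after payment $671.40.
Month 2: interest $5.87; balance after payment $667.28.
Closed form: n = −ln(1 − rB₀/P)/ln(1+r) = −ln(0.40895)/ln(1.00875) ≈ 102.637, so the balance reaches zero during payment 103.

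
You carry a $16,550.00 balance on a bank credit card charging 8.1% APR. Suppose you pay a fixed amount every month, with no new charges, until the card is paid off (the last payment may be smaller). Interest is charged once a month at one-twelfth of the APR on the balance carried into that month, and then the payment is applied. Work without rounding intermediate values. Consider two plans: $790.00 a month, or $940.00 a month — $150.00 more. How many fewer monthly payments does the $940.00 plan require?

4 fewer payments

Monthly rate r = 8.1%/12 = 0.675% = 0.00675.
At $790.00/mo: n = ⌈−ln(1 − rB₀/P)/ln(1+r)⌉ = 23 payments (last $524.41); total interest = total paid − $16,550.00 = $1,354.41.
At $940.00/mo: 19 payments (last $758.91); total interest $1,128.91.
Payments saved = 23 − 19 = 4.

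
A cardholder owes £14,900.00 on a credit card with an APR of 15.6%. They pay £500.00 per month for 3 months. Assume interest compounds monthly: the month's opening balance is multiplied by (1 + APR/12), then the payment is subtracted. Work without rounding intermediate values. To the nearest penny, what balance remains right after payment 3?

£13,969.10

Monthly rate r = 15.6%/12 = 1.3% = 0.013.
Each month: B ← B·(1+r) − £500.00.
Month 1: interest £193.70; balance after payment £14,593.70.
Month 2: interest £189.72; balance after payment £14,283.42.
Month 3: interest £185.68; balance after payment £13,969.10.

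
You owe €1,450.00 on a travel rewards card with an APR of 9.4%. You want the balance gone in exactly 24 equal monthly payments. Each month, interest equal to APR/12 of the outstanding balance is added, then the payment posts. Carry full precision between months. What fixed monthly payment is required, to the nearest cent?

Monthly rate r = 9.4%/12 = 0.783333% = 0.00783333.
Level-payment amortization: P = B₀·r / (1 − (1+r)^(−n)) = 1450.00·0.00783333 / (1 − 1.00783^(−24)).
Denominator 1 − (1+r)^(−24) = 0.170778101.
P = 11.3583 / 0.170778101 ≈ 66.51.

€66.51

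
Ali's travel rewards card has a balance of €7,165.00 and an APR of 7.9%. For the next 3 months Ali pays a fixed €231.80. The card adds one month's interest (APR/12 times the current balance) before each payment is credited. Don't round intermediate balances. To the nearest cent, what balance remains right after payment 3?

€6,607.45

Monthly rate r = 7.9%/12 = 0.658333% = 0.00658333.
Each month: B ← B·(1+r) − €231.80.
Month 1: interest €47.17; balance after payment €6,980.37.
Month 2: interest €45.95; balance after payment €6,794.52.
Month 3: interest €44.73; balance after payment €6,607.45.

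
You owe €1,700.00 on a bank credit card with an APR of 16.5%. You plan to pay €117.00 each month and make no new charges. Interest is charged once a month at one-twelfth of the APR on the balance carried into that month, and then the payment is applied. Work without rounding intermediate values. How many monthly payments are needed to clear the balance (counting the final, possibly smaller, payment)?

Monthly rate r = 16.5%/12 = 1.375% = 0.01375.
Recurrence: B ← B·(1+r) − €117.00.
Month 1: interest €23.38; balance after payment €1,606.38.
Month 2: interest €22.09; balance after payment €1,511.46.
Closed form: n = −ln(1 − rB₀/P)/ln(1+r) = −ln(0.80021)/ln(1.01375) ≈ 16.320, so the balance reaches zero during payment 17.

17 payments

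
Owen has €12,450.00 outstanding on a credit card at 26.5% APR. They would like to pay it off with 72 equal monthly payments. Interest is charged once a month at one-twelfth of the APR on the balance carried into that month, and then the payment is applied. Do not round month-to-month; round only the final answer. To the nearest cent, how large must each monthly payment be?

Monthly rate r = 26.5%/12 = 2.20833% = 0.0220833.
Level-payment amortization: P = B₀·r / (1 − (1+r)^(−n)) = 12450.00·0.0220833 / (1 − 1.02208^(−72)).
Denominator 1 − (1+r)^(−72) = 0.792515369.
P = 274.938 / 0.792515369 ≈ 346.92.

€346.92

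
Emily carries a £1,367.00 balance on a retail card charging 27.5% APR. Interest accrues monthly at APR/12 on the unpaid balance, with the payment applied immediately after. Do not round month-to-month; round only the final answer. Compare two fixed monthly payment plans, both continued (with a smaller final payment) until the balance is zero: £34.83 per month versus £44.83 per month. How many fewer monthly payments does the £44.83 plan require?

Monthly rate r = 27.5%/12 = 2.29167% = 0.0229167.
At £34.83/mo: n = ⌈−ln(1 − rB₀/P)/ln(1+r)⌉ = 102 payments (last £13.04); total interest = total paid − £1,367.00 = £2,163.87.
At £44.83/mo: 53 payments (last £43.06); total interest £1,007.22.
Payments saved = 102 − 53 = 49.

49 fewer payments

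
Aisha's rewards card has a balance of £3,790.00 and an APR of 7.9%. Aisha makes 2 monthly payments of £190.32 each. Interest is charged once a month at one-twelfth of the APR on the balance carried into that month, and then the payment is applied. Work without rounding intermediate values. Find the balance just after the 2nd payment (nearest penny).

£3,458.17

Monthly rate r = 7.9%/12 = 0.658333% = 0.00658333.
Each month: B ← B·(1+r) − £190.32.
Month 1: interest £24.95; balance after payment £3,624.63.
Month 2: interest £23.86; balance after payment £3,458.17.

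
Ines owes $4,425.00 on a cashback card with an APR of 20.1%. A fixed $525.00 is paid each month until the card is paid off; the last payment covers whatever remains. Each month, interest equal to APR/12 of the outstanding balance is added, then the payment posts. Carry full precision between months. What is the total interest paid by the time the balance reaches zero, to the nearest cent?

Monthly rate r = 20.1%/12 = 1.675% = 0.01675.
Payoff takes n = ⌈−ln(1 − rB₀/P)/ln(1+r)⌉ = ⌈9.162⌉ = 10 payments; the last is $85.70.
Total paid = 9·$525.00 + $85.70 = $4,810.70.
Total interest = total paid − principal = $4,810.70 − $4,425.00 = $385.70.

$385.70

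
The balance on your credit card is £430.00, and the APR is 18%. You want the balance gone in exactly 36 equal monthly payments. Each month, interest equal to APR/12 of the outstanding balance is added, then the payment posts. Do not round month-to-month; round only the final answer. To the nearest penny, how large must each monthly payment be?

Monthly rate r = 18%/12 = 1.5% = 0.015.
Level-payment amortization: P = B₀·r / (1 − (1+r)^(−n)) = 430.00·0.015 / (1 − 1.015^(−36)).
Denominator 1 − (1+r)^(−36) = 0.414910265.
P = 6.45 / 0.414910265 ≈ 15.55.

£15.55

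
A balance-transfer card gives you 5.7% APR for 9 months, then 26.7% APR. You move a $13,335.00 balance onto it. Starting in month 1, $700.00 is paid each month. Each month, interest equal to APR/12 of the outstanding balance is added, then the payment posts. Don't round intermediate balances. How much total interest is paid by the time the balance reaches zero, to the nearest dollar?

Promo months 1–9 at r₀ = 5.7%/12 = 0.00475; months 10+ at r₁ = 26.7%/12 = 0.02225.
After month 9: iterate B ← B·(1+r₀) − $700.00 for 9 months → $7,494.99.
Then at r₁ with $700.00/mo: n₂ = −ln(1 − r₁·B/P)/ln(1+r₁) ≈ 12.37 → 13 more payments.
Total paid = 21·$700.00 + $257.61 = $14,957.61; interest = $14,957.61 − $13,335.00 = $1,622.61.

$1,623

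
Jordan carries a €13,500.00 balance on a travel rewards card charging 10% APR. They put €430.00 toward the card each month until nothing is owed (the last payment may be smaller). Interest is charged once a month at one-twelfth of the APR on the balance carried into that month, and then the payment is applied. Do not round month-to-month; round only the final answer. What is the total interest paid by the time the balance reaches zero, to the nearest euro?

Monthly rate r = 10%/12 = 0.833333% = 0.00833333.
Payoff takes n = ⌈−ln(1 − rB₀/P)/ln(1+r)⌉ = ⌈36.548⌉ = 37 payments; the last is €236.22.
Total paid = 36·€430.00 + €236.22 = €15,716.22.
Total interest = total paid − principal = €15,716.22 − €13,500.00 = €2,216.22.

€2,216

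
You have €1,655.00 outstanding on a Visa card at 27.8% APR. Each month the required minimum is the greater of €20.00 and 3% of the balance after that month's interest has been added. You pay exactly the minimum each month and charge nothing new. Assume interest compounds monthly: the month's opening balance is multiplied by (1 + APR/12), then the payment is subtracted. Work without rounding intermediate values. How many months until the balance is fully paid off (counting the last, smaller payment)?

185 months

Monthly rate r = 27.8%/12 = 2.31667% = 0.0231667.
While 3% of the post-interest balance exceeds €20.00, each month B ← (B·(1+r))·(1 − 0.03), i.e. B shrinks by the factor (1+r)·0.97 = 0.99247.
This holds for months 1–124. Entering month 125 the balance is €648.40; 3% of the post-interest balance is now below €20.00, so the flat €20.00 minimum applies from here.
From month 125 a fixed €20.00 at rate r clears €648.40 in 61 more payments. Total: 124 + 61 = 185 months.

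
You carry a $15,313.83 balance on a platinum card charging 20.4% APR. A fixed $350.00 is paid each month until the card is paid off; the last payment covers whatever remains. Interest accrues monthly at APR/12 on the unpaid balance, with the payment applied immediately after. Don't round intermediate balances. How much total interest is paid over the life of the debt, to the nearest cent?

Monthly rate r = 20.4%/12 = 1.7% = 0.017.
Payoff takes n = ⌈−ln(1 − rB₀/P)/ln(1+r)⌉ = ⌈80.788⌉ = 81 payments; the last is $276.31.
Total paid = 80·$350.00 + $276.31 = $28,276.31.
Total interest = total paid − principal = $28,276.31 − $15,313.83 = $12,962.48.

$12,962.48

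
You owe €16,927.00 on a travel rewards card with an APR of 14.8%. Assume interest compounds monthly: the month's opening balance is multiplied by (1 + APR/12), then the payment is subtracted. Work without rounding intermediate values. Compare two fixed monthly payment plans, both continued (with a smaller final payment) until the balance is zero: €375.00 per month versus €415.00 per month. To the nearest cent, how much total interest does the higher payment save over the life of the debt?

Monthly rate r = 14.8%/12 = 1.23333% = 0.0123333.
At €375.00/mo: n = ⌈−ln(1 − rB₀/P)/ln(1+r)⌉ = 67 payments (last €138.52); total interest = total paid − €16,927.00 = €7,961.52.
At €415.00/mo: 58 payments (last €19.36); total interest €6,747.36.
Interest saved = €7,961.52 − €6,747.36 = €1,214.16.

€1,214.16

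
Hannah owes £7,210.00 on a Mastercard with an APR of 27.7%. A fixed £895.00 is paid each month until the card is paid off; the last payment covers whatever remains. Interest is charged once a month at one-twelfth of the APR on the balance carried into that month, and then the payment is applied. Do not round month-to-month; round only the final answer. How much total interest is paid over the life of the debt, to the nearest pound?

Monthly rate r = 27.7%/12 = 2.30833% = 0.0230833.
Payoff takes n = ⌈−ln(1 − rB₀/P)/ln(1+r)⌉ = ⌈9.015⌉ = 10 payments; the last is £13.99.
Total paid = 9·£895.00 + £13.99 = £8,068.99.
Total interest = total paid − principal = £8,068.99 − £7,210.00 = £858.99.

£859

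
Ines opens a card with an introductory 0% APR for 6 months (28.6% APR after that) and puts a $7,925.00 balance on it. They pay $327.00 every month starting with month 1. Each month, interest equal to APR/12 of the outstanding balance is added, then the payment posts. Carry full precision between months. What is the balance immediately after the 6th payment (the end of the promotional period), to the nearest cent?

$5,963.00

Promo months 1–6 at r₀ = 0%/12 = 0; months 7+ at r₁ = 28.6%/12 = 0.0238333.
After month 6 (no interest yet): B = $7,925.00 − 6·$327.00 = $5,963.00.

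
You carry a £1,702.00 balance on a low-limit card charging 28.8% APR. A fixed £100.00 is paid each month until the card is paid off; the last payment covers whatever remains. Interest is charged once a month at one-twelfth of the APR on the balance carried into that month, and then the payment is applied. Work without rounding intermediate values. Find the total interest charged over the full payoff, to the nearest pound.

£512

Monthly rate r = 28.8%/12 = 2.4% = 0.024.
Payoff takes n = ⌈−ln(1 − rB₀/P)/ln(1+r)⌉ = ⌈22.139⌉ = 23 payments; the last is £14.04.
Total paid = 22·£100.00 + £14.04 = £2,214.04.
Total interest = total paid − principal = £2,214.04 − £1,702.00 = £512.04.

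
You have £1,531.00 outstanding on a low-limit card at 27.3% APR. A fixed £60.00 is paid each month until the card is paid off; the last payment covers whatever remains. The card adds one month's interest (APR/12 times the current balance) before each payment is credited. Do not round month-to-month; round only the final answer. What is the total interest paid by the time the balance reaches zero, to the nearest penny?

Monthly rate r = 27.3%/12 = 2.275% = 0.02275.
Payoff takes n = ⌈−ln(1 − rB₀/P)/ln(1+r)⌉ = ⌈38.617⌉ = 39 payments; the last is £37.20.
Total paid = 38·£60.00 + £37.20 = £2,317.20.
Total interest = total paid − principal = £2,317.20 − £1,531.00 = £786.20.

£786.20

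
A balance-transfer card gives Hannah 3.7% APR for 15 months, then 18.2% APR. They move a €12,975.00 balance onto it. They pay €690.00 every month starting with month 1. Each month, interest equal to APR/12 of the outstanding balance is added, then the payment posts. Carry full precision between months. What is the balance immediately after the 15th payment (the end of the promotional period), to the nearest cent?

€3,011.82

Promo months 1–15 at r₀ = 3.7%/12 = 0.00308333; months 16+ at r₁ = 18.2%/12 = 0.0151667.
After month 15: iterate B ← B·(1+r₀) − €690.00 for 15 months → €3,011.82.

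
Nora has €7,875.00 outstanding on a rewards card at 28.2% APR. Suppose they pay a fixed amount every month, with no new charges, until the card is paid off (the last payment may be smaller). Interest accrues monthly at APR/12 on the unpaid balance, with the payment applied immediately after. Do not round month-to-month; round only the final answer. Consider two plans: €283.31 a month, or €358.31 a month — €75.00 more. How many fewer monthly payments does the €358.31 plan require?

14 fewer payments

Monthly rate r = 28.2%/12 = 2.35% = 0.0235.
At €283.31/mo: n = ⌈−ln(1 − rB₀/P)/ln(1+r)⌉ = 46 payments (last €168.94); total interest = total paid − €7,875.00 = €5,042.89.
At €358.31/mo: 32 payments (last €102.74); total interest €3,335.35.
Payments saved = 46 − 32 = 14.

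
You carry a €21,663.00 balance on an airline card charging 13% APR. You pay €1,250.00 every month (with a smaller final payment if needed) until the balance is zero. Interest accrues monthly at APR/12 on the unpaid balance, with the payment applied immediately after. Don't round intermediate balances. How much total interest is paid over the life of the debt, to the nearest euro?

Monthly rate r = 13%/12 = 1.08333% = 0.0108333.
Payoff takes n = ⌈−ln(1 − rB₀/P)/ln(1+r)⌉ = ⌈19.298⌉ = 20 payments; the last is €374.47.
Total paid = 19·€1,250.00 + €374.47 = €24,124.47.
Total interest = total paid − principal = €24,124.47 − €21,663.00 = €2,461.47.

€2,461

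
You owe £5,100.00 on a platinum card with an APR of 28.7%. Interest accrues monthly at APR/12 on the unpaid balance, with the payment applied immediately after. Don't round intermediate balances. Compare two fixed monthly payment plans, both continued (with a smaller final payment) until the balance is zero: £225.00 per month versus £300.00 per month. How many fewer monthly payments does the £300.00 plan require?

11 fewer payments

Monthly rate r = 28.7%/12 = 2.39167% = 0.0239167.
At £225.00/mo: n = ⌈−ln(1 − rB₀/P)/ln(1+r)⌉ = 34 payments (last £11.25); total interest = total paid − £5,100.00 = £2,336.25.
At £300.00/mo: 23 payments (last £24.19); total interest £1,524.19.
Payments saved = 34 − 23 = 11.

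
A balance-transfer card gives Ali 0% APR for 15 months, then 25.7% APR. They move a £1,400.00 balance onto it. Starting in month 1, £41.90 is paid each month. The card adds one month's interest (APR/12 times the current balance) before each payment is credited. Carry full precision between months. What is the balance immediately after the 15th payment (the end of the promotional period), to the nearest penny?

Promo months 1–15 at r₀ = 0%/12 = 0; months 16+ at r₁ = 25.7%/12 = 0.0214167.
After month 15 (no interest yet): B = £1,400.00 − 15·£41.90 = £771.50.

£771.50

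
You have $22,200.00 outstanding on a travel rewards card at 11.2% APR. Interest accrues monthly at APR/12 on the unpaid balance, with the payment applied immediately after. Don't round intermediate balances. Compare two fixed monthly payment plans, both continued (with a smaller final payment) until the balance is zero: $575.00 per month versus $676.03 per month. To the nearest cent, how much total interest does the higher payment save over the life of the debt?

$1,022.36

Monthly rate r = 11.2%/12 = 0.933333% = 0.00933333.
At $575.00/mo: n = ⌈−ln(1 − rB₀/P)/ln(1+r)⌉ = 49 payments (last $56.47); total interest = total paid − $22,200.00 = $5,456.47.
At $676.03/mo: 40 payments (last $268.94); total interest $4,434.11.
Interest saved = $5,456.47 − $4,434.11 = $1,022.36.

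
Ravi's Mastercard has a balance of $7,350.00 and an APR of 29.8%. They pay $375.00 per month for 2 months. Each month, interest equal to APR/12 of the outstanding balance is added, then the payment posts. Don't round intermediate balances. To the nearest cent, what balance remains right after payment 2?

Monthly rate r = 29.8%/12 = 2.48333% = 0.0248333.
Each month: B ← B·(1+r) − $375.00.
Month 1: interest $182.53; balance after payment $7,157.52.
Month 2: interest $177.75; balance after payment $6,960.27.

$6,960.27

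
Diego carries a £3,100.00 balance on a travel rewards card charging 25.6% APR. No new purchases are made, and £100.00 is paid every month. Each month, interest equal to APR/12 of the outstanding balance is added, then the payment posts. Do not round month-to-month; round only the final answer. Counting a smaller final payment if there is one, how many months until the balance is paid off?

Monthly rate r = 25.6%/12 = 2.13333% = 0.0213333.
Recurrence: B ← B·(1+r) − £100.00.
Month 1: interest £66.13; balance after payment £3,066.13.
Month 2: interest £65.41; balance after payment £3,031.54.
Closed form: n = −ln(1 − rB₀/P)/ln(1+r) = −ln(0.33867)/ln(1.02133) ≈ 51.293, so the balance reaches zero during payment 52.

52 payments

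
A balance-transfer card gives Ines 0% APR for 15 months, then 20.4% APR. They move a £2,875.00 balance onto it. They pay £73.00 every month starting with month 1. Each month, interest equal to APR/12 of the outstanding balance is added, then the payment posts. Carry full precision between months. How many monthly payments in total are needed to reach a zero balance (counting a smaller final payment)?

Promo months 1–15 at r₀ = 0%/12 = 0; months 16+ at r₁ = 20.4%/12 = 0.017.
After month 15 (no interest yet): B = £2,875.00 − 15·£73.00 = £1,780.00.
Then at r₁ with £73.00/mo: n₂ = −ln(1 − r₁·B/P)/ln(1+r₁) ≈ 31.76 → 32 more payments.

47 months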